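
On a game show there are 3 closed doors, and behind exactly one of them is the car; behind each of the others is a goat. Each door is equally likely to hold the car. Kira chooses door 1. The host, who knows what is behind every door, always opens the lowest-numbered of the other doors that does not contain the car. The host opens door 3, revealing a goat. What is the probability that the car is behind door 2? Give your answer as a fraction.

Consider each possible location of the car in turn.
If it is behind door 1 (prior 1/3): the host would have opened door 2 instead, probability 0; weight (1/3)·0 = 0.
If it is behind door 2 (prior 1/3): door 3 is the lowest-numbered option available, probability 1; weight (1/3)·1 = 1/3.
If it is behind door 3 (prior 1/3): the host opened door 3, so this case is ruled out; weight (1/3)·0 = 0.
The weights sum to 1/3.
So P(the car behind door 2 | the host opened door 3) = (1/3) / (1/3) = 1.

1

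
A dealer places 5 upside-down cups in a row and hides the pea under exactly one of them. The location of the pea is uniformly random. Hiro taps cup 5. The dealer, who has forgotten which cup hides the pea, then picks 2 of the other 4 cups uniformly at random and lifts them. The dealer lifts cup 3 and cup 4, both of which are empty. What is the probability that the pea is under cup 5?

1/3

Because the dealer chose which cups to lift without knowing where the pea is, the choice is independent of the prize location. Learning that none of the 2 opened cups holds the pea simply rules out those 2 locations and leaves the remaining 3 cups still equally likely by symmetry.
So P(the pea under cup 5) = 1/3.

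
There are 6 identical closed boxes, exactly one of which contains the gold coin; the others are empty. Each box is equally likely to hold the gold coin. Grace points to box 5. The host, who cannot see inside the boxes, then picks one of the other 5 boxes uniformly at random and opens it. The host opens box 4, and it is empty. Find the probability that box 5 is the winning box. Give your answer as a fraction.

Condition on the true location of the gold coin.
If it is in any of boxes 1, 2, 3, 5, and 6 (prior 1/6 each): the host picks box 4 with probability 1/5 regardless, and it is not the prize; weight (1/6)·(1/5) = 1/30 each.
If it is in box 4 (prior 1/6): the host opened box 4, so this case is ruled out; weight (1/6)·0 = 0.
The weights sum to 1/6.
So P(the gold coin in box 5 | the host opened box 4) = (1/30) / (1/6) = 1/5.

1/5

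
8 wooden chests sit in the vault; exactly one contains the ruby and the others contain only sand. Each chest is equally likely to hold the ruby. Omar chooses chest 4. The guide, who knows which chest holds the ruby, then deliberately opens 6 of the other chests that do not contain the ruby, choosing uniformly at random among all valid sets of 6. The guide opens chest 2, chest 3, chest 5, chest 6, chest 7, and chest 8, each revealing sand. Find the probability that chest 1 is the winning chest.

Consider each possible location of the ruby in turn.
If it is in chest 1 (prior 1/8): the guide has no choice, probability 1; weight (1/8)·1 = 1/8.
If it is in any of chests 2, 3, 5, 6, 7, and 8 (prior 1/8 each): that chest was opened and seen not to hold the prize — ruled out; weight (1/8)·0 = 0 each.
If it is in chest 4 (prior 1/8): the guide has 7 equally likely choices, so probability 1/7; weight (1/8)·(1/7) = 1/56.
The weights sum to 1/7.
So P(the ruby in chest 1 | the guide opened chest 2, chest 3, chest 5, chest 6, chest 7, and chest 8) = (1/8) / (1/7) = 7/8.

7/8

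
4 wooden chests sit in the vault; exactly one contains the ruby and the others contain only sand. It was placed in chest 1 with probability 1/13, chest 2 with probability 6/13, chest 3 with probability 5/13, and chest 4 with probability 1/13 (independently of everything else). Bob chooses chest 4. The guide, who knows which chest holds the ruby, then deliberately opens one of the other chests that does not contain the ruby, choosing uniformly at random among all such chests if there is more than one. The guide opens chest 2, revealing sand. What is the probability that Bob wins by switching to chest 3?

Apply Bayes' rule, conditioning on where the ruby actually is.
If it is in chest 1 (prior 1/13): the guide has 2 equally likely choices, so probability 1/2; weight (1/13)·(1/2) = 1/26.
If it is in chest 2 (prior 6/13): the guide opened chest 2, so this case is ruled out; weight (6/13)·0 = 0.
If it is in chest 3 (prior 5/13): the guide has 2 equally likely choices, so probability 1/2; weight (5/13)·(1/2) = 5/26.
If it is in chest 4 (prior 1/13): the guide has 3 equally likely choices, so probability 1/3; weight (1/13)·(1/3) = 1/39.
The weights sum to 10/39.
So P(the ruby in chest 3 | the guide opened chest 2) = (5/26) / (10/39) = 3/4.

3/4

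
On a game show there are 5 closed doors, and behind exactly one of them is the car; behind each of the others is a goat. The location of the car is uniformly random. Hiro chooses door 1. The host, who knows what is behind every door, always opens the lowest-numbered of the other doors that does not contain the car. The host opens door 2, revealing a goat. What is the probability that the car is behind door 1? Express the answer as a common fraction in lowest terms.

1/4

Consider each possible location of the car in turn.
If it is behind any of doors 1, 3, 4, and 5 (prior 1/5 each): door 2 is the lowest-numbered option available, probability 1; weight (1/5)·1 = 1/5 each.
If it is behind door 2 (prior 1/5): the host opened door 2, so this case is ruled out; weight (1/5)·0 = 0.
The weights sum to 4/5.
So P(the car behind door 1 | the host opened door 2) = (1/5) / (4/5) = 1/4.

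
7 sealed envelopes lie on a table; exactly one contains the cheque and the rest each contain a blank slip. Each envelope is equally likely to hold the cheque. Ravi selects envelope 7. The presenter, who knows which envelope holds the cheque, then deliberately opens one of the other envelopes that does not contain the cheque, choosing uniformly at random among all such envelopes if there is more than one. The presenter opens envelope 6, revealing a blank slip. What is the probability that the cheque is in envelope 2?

Condition on the true location of the cheque.
If it is in any of envelopes 1, 2, 3, 4, and 5 (prior 1/7 each): the presenter has 5 equally likely choices, so probability 1/5; weight (1/7)·(1/5) = 1/35 each.
If it is in envelope 6 (prior 1/7): the presenter opened envelope 6, so this case is ruled out; weight (1/7)·0 = 0.
If it is in envelope 7 (prior 1/7): the presenter has 6 equally likely choices, so probability 1/6; weight (1/7)·(1/6) = 1/42.
The weights sum to 1/6.
So P(the cheque in envelope 2 | the presenter opened envelope 6) = (1/35) / (1/6) = 6/35.

6/35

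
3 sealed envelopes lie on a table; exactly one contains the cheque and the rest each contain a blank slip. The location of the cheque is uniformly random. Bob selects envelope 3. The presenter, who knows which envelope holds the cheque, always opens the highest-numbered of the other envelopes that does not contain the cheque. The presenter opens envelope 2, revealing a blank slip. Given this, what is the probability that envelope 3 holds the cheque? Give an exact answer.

1/2

Condition on the true location of the cheque.
If it is in either of envelopes 1 and 3 (prior 1/3 each): envelope 2 is the highest-numbered option available, probability 1; weight (1/3)·1 = 1/3 each.
If it is in envelope 2 (prior 1/3): the presenter opened envelope 2, so this case is ruled out; weight (1/3)·0 = 0.
The weights sum to 2/3.
So P(the cheque in envelope 3 | the presenter opened envelope 2) = (1/3) / (2/3) = 1/2.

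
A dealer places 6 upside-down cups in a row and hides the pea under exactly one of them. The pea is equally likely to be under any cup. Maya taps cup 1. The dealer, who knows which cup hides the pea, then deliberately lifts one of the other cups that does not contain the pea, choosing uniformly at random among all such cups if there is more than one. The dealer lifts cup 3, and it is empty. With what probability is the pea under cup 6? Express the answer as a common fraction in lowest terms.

5/24

Consider each possible location of the pea in turn.
If it is under cup 1 (prior 1/6): the dealer has 5 equally likely choices, so probability 1/5; weight (1/6)·(1/5) = 1/30.
If it is under any of cups 2, 4, 5, and 6 (prior 1/6 each): the dealer has 4 equally likely choices, so probability 1/4; weight (1/6)·(1/4) = 1/24 each.
If it is under cup 3 (prior 1/6): the dealer opened cup 3, so this case is ruled out; weight (1/6)·0 = 0.
The weights sum to 1/5.
So P(the pea under cup 6 | the dealer opened cup 3) = (1/24) / (1/5) = 5/24.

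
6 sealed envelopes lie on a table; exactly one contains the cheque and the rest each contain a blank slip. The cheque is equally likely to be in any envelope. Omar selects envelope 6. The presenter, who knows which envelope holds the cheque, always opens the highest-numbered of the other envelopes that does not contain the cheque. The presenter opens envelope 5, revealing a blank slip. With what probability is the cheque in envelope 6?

Consider each possible location of the cheque in turn.
If it is in any of envelopes 1, 2, 3, 4, and 6 (prior 1/6 each): envelope 5 is the highest-numbered option available, probability 1; weight (1/6)·1 = 1/6 each.
If it is in envelope 5 (prior 1/6): the presenter opened envelope 5, so this case is ruled out; weight (1/6)·0 = 0.
The weights sum to 5/6.
So P(the cheque in envelope 6 | the presenter opened envelope 5) = (1/6) / (5/6) = 1/5.

1/5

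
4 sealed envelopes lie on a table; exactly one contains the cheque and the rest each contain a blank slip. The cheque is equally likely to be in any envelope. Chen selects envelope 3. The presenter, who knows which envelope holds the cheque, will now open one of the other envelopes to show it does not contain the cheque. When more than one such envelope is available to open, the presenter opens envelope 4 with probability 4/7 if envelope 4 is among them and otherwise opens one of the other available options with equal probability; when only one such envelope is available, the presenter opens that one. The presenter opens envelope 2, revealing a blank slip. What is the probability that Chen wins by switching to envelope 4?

7/16

Apply Bayes' rule, conditioning on where the cheque actually is.
If it is in envelope 1 (prior 1/4): envelope 4 is available but not opened, probability 3/7; weight (1/4)·(3/7) = 3/28.
If it is in envelope 2 (prior 1/4): the presenter opened envelope 2, so this case is ruled out; weight (1/4)·0 = 0.
If it is in envelope 3 (prior 1/4): envelope 4 is available but not opened; envelope 2 gets probability (1 − 4/7)/2 = 3/14; weight (1/4)·(3/14) = 3/56.
If it is in envelope 4 (prior 1/4): envelope 4 holds the prize so is unavailable; the presenter chooses uniformly among the 2 others, probability 1/2; weight (1/4)·(1/2) = 1/8.
The weights sum to 2/7.
So P(the cheque in envelope 4 | the presenter opened envelope 2) = (1/8) / (2/7) = 7/16.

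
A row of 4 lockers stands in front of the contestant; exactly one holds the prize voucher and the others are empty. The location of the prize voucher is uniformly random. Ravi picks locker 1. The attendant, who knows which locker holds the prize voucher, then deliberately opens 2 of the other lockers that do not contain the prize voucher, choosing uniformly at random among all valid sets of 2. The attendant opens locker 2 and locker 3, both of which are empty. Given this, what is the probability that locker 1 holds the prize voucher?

Consider each possible location of the prize voucher in turn.
If it is in locker 1 (prior 1/4): the attendant has 3 equally likely choices, so probability 1/3; weight (1/4)·(1/3) = 1/12.
If it is in either of lockers 2 and 3 (prior 1/4 each): that locker was opened and seen not to hold the prize — ruled out; weight (1/4)·0 = 0 each.
If it is in locker 4 (prior 1/4): the attendant has no choice, probability 1; weight (1/4)·1 = 1/4.
The weights sum to 1/3.
So P(the prize voucher in locker 1 | the attendant opened locker 2 and locker 3) = (1/12) / (1/3) = 1/4.

1/4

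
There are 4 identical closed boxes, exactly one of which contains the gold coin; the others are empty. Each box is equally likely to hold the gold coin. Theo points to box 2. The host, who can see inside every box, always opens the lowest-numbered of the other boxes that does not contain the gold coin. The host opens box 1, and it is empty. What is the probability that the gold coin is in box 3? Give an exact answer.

1/3

Consider each possible location of the gold coin in turn.
If it is in box 1 (prior 1/4): the host opened box 1, so this case is ruled out; weight (1/4)·0 = 0.
If it is in any of boxes 2, 3, and 4 (prior 1/4 each): box 1 is the lowest-numbered option available, probability 1; weight (1/4)·1 = 1/4 each.
The weights sum to 3/4.
So P(the gold coin in box 3 | the host opened box 1) = (1/4) / (3/4) = 1/3.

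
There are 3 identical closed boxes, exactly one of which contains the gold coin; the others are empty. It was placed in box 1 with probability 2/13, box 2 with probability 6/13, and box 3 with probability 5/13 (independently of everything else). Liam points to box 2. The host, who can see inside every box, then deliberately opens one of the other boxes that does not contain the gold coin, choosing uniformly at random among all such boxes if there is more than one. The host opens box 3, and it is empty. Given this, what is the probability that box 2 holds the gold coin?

Apply Bayes' rule, conditioning on where the gold coin actually is.
If it is in box 1 (prior 2/13): the host has no choice, probability 1; weight (2/13)·1 = 2/13.
If it is in box 2 (prior 6/13): the host has 2 equally likely choices, so probability 1/2; weight (6/13)·(1/2) = 3/13.
If it is in box 3 (prior 5/13): the host opened box 3, so this case is ruled out; weight (5/13)·0 = 0.
The weights sum to 5/13.
So P(the gold coin in box 2 | the host opened box 3) = (3/13) / (5/13) = 3/5.

3/5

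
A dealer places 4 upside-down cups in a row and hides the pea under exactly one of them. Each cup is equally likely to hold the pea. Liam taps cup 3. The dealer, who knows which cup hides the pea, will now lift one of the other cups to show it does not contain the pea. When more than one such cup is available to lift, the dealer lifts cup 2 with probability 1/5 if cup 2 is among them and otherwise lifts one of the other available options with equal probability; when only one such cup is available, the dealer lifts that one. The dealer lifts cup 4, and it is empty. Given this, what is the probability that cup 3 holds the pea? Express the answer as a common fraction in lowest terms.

Condition on the true location of the pea.
If it is under cup 1 (prior 1/4): cup 2 is available but not opened, probability 4/5; weight (1/4)·(4/5) = 1/5.
If it is under cup 2 (prior 1/4): cup 2 holds the prize so is unavailable; the dealer chooses uniformly among the 2 others, probability 1/2; weight (1/4)·(1/2) = 1/8.
If it is under cup 3 (prior 1/4): cup 2 is available but not opened; cup 4 gets probability (1 − 1/5)/2 = 2/5; weight (1/4)·(2/5) = 1/10.
If it is under cup 4 (prior 1/4): the dealer opened cup 4, so this case is ruled out; weight (1/4)·0 = 0.
The weights sum to 17/40.
So P(the pea under cup 3 | the dealer opened cup 4) = (1/10) / (17/40) = 4/17.

4/17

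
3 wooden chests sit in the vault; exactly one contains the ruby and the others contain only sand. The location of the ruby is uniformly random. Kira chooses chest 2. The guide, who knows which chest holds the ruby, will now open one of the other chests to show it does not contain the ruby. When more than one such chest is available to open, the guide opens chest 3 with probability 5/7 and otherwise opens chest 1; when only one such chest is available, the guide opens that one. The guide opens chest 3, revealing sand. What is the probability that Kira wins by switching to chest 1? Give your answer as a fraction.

Consider each possible location of the ruby in turn.
If it is in chest 1 (prior 1/3): only chest 3 is available, probability 1; weight (1/3)·1 = 1/3.
If it is in chest 2 (prior 1/3): chest 3 is available, opened with probability 5/7; weight (1/3)·(5/7) = 5/21.
If it is in chest 3 (prior 1/3): the guide opened chest 3, so this case is ruled out; weight (1/3)·0 = 0.
The weights sum to 4/7.
So P(the ruby in chest 1 | the guide opened chest 3) = (1/3) / (4/7) = 7/12.

7/12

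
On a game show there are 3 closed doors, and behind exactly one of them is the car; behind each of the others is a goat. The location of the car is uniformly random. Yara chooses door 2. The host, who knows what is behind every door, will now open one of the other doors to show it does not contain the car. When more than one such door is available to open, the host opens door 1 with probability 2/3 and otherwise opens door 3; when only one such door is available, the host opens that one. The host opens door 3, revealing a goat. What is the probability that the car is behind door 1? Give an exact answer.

3/4

Condition on the true location of the car.
If it is behind door 1 (prior 1/3): only door 3 is available, probability 1; weight (1/3)·1 = 1/3.
If it is behind door 2 (prior 1/3): door 1 is available but not opened, probability 1/3; weight (1/3)·(1/3) = 1/9.
If it is behind door 3 (prior 1/3): the host opened door 3, so this case is ruled out; weight (1/3)·0 = 0.
The weights sum to 4/9.
So P(the car behind door 1 | the host opened door 3) = (1/3) / (4/9) = 3/4.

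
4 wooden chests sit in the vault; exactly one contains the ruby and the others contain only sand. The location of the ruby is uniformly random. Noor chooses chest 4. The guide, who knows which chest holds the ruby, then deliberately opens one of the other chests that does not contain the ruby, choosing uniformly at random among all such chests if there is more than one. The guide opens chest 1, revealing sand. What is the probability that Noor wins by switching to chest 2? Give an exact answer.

Consider each possible location of the ruby in turn.
If it is in chest 1 (prior 1/4): the guide opened chest 1, so this case is ruled out; weight (1/4)·0 = 0.
If it is in either of chests 2 and 3 (prior 1/4 each): the guide has 2 equally likely choices, so probability 1/2; weight (1/4)·(1/2) = 1/8 each.
If it is in chest 4 (prior 1/4): the guide has 3 equally likely choices, so probability 1/3; weight (1/4)·(1/3) = 1/12.
The weights sum to 1/3.
So P(the ruby in chest 2 | the guide opened chest 1) = (1/8) / (1/3) = 3/8.

3/8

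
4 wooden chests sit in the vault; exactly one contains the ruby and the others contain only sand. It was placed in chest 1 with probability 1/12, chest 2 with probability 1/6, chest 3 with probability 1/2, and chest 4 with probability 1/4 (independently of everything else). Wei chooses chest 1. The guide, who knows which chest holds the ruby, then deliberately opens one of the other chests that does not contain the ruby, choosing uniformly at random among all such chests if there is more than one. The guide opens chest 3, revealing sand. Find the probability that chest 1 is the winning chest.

2/17

Apply Bayes' rule, conditioning on where the ruby actually is.
If it is in chest 1 (prior 1/12): the guide has 3 equally likely choices, so probability 1/3; weight (1/12)·(1/3) = 1/36.
If it is in chest 2 (prior 1/6): the guide has 2 equally likely choices, so probability 1/2; weight (1/6)·(1/2) = 1/12.
If it is in chest 3 (prior 1/2): the guide opened chest 3, so this case is ruled out; weight (1/2)·0 = 0.
If it is in chest 4 (prior 1/4): the guide has 2 equally likely choices, so probability 1/2; weight (1/4)·(1/2) = 1/8.
The weights sum to 17/72.
So P(the ruby in chest 1 | the guide opened chest 3) = (1/36) / (17/72) = 2/17.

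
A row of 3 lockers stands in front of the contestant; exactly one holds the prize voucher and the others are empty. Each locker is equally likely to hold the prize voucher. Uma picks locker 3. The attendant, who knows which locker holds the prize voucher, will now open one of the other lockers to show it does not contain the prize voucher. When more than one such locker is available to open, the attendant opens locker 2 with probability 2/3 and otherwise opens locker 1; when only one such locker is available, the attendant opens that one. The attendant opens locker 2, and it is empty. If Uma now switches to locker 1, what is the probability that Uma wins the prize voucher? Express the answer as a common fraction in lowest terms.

3/5

Condition on the true location of the prize voucher.
If it is in locker 1 (prior 1/3): only locker 2 is available, probability 1; weight (1/3)·1 = 1/3.
If it is in locker 2 (prior 1/3): the attendant opened locker 2, so this case is ruled out; weight (1/3)·0 = 0.
If it is in locker 3 (prior 1/3): locker 2 is available, opened with probability 2/3; weight (1/3)·(2/3) = 2/9.
The weights sum to 5/9.
So P(the prize voucher in locker 1 | the attendant opened locker 2) = (1/3) / (5/9) = 3/5.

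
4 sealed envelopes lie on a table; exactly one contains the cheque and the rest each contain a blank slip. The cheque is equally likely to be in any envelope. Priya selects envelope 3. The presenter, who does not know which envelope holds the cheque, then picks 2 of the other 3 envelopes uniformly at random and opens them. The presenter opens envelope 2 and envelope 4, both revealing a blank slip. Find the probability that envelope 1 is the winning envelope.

Because the presenter chose which envelopes to open without knowing where the cheque is, the choice is independent of the prize location. Learning that none of the 2 opened envelopes holds the cheque simply rules out those 2 locations and leaves the remaining 2 envelopes still equally likely by symmetry.
So P(the cheque in envelope 1) = 1/2.

1/2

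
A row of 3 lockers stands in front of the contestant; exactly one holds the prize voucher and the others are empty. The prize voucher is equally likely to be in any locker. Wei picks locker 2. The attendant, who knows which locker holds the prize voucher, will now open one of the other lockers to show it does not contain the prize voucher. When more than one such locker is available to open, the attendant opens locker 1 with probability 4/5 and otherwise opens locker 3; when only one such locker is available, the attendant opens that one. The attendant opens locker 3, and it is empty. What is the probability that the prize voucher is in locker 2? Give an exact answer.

1/6

Apply Bayes' rule, conditioning on where the prize voucher actually is.
If it is in locker 1 (prior 1/3): only locker 3 is available, probability 1; weight (1/3)·1 = 1/3.
If it is in locker 2 (prior 1/3): locker 1 is available but not opened, probability 1/5; weight (1/3)·(1/5) = 1/15.
If it is in locker 3 (prior 1/3): the attendant opened locker 3, so this case is ruled out; weight (1/3)·0 = 0.
The weights sum to 2/5.
So P(the prize voucher in locker 2 | the attendant opened locker 3) = (1/15) / (2/5) = 1/6.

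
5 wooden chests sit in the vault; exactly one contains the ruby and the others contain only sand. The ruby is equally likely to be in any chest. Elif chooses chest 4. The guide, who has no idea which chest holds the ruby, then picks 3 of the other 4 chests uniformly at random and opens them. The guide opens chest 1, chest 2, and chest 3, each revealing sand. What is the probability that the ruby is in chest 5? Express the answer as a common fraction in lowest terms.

Consider each possible location of the ruby in turn.
If it is in any of chests 1, 2, and 3 (prior 1/5 each): that chest was opened and seen not to hold the prize — ruled out; weight (1/5)·0 = 0 each.
If it is in either of chests 4 and 5 (prior 1/5 each): the guide picks exactly this set with probability 1/4 regardless, and none is the prize; weight (1/5)·(1/4) = 1/20 each.
The weights sum to 1/10.
So P(the ruby in chest 5 | the guide opened chest 1, chest 2, and chest 3) = (1/20) / (1/10) = 1/2.

1/2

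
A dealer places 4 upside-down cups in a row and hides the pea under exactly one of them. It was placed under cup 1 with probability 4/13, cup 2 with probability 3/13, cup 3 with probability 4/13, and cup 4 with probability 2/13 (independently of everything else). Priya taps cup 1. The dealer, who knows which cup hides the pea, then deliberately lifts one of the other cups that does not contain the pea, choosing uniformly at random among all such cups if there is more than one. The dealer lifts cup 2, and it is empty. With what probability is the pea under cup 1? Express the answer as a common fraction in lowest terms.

Consider each possible location of the pea in turn.
If it is under cup 1 (prior 4/13): the dealer has 3 equally likely choices, so probability 1/3; weight (4/13)·(1/3) = 4/39.
If it is under cup 2 (prior 3/13): the dealer opened cup 2, so this case is ruled out; weight (3/13)·0 = 0.
If it is under cup 3 (prior 4/13): the dealer has 2 equally likely choices, so probability 1/2; weight (4/13)·(1/2) = 2/13.
If it is under cup 4 (prior 2/13): the dealer has 2 equally likely choices, so probability 1/2; weight (2/13)·(1/2) = 1/13.
The weights sum to 1/3.
So P(the pea under cup 1 | the dealer opened cup 2) = (4/39) / (1/3) = 4/13.

4/13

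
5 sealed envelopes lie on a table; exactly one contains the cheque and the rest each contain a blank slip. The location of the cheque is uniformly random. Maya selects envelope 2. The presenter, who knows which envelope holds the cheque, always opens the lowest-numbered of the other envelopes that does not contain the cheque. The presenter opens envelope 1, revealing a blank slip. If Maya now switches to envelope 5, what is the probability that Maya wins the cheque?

1/4

Apply Bayes' rule, conditioning on where the cheque actually is.
If it is in envelope 1 (prior 1/5): the presenter opened envelope 1, so this case is ruled out; weight (1/5)·0 = 0.
If it is in any of envelopes 2, 3, 4, and 5 (prior 1/5 each): envelope 1 is the lowest-numbered option available, probability 1; weight (1/5)·1 = 1/5 each.
The weights sum to 4/5.
So P(the cheque in envelope 5 | the presenter opened envelope 1) = (1/5) / (4/5) = 1/4.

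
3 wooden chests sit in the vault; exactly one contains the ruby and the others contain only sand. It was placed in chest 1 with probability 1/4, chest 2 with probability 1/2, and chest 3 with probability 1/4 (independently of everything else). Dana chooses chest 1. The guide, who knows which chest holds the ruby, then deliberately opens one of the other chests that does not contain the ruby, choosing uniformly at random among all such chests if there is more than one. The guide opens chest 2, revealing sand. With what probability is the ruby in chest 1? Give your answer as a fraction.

Condition on the true location of the ruby.
If it is in chest 1 (prior 1/4): the guide has 2 equally likely choices, so probability 1/2; weight (1/4)·(1/2) = 1/8.
If it is in chest 2 (prior 1/2): the guide opened chest 2, so this case is ruled out; weight (1/2)·0 = 0.
If it is in chest 3 (prior 1/4): the guide has no choice, probability 1; weight (1/4)·1 = 1/4.
The weights sum to 3/8.
So P(the ruby in chest 1 | the guide opened chest 2) = (1/8) / (3/8) = 1/3.

1/3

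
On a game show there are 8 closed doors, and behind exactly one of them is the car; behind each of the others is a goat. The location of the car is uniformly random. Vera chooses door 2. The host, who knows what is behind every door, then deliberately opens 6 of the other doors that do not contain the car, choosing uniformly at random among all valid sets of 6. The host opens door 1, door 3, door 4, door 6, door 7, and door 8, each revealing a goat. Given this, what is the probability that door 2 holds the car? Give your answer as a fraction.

1/8

Apply Bayes' rule, conditioning on where the car actually is.
If it is behind any of doors 1, 3, 4, 6, 7, and 8 (prior 1/8 each): that door was opened and seen not to hold the prize — ruled out; weight (1/8)·0 = 0 each.
If it is behind door 2 (prior 1/8): the host has 7 equally likely choices, so probability 1/7; weight (1/8)·(1/7) = 1/56.
If it is behind door 5 (prior 1/8): the host has no choice, probability 1; weight (1/8)·1 = 1/8.
The weights sum to 1/7.
So P(the car behind door 2 | the host opened door 1, door 3, door 4, door 6, door 7, and door 8) = (1/56) / (1/7) = 1/8.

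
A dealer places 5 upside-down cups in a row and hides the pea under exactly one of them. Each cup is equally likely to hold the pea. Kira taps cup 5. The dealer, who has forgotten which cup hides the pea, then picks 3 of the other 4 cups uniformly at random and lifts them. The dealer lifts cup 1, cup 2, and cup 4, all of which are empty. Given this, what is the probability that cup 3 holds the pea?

Apply Bayes' rule, conditioning on where the pea actually is.
If it is under any of cups 1, 2, and 4 (prior 1/5 each): that cup was opened and seen not to hold the prize — ruled out; weight (1/5)·0 = 0 each.
If it is under either of cups 3 and 5 (prior 1/5 each): the dealer picks exactly this set with probability 1/4 regardless, and none is the prize; weight (1/5)·(1/4) = 1/20 each.
The weights sum to 1/10.
So P(the pea under cup 3 | the dealer opened cup 1, cup 2, and cup 4) = (1/20) / (1/10) = 1/2.

1/2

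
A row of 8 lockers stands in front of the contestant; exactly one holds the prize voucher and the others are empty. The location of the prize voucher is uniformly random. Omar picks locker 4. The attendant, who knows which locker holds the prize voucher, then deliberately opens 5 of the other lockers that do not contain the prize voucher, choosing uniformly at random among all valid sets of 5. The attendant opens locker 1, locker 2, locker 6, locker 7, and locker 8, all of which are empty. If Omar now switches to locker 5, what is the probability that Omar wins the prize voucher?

Consider each possible location of the prize voucher in turn.
If it is in any of lockers 1, 2, 6, 7, and 8 (prior 1/8 each): that locker was opened and seen not to hold the prize — ruled out; weight (1/8)·0 = 0 each.
If it is in either of lockers 3 and 5 (prior 1/8 each): the attendant has 6 equally likely choices, so probability 1/6; weight (1/8)·(1/6) = 1/48 each.
If it is in locker 4 (prior 1/8): the attendant has 21 equally likely choices, so probability 1/21; weight (1/8)·(1/21) = 1/168.
The weights sum to 1/21.
So P(the prize voucher in locker 5 | the attendant opened locker 1, locker 2, locker 6, locker 7, and locker 8) = (1/48) / (1/21) = 7/16.

7/16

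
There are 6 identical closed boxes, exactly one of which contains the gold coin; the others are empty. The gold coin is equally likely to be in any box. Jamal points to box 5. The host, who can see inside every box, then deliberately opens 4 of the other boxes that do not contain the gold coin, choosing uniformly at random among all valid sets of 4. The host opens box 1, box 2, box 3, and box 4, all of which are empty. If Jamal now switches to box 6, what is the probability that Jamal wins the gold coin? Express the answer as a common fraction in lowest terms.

5/6

Consider each possible location of the gold coin in turn.
If it is in any of boxes 1, 2, 3, and 4 (prior 1/6 each): that box was opened and seen not to hold the prize — ruled out; weight (1/6)·0 = 0 each.
If it is in box 5 (prior 1/6): the host has 5 equally likely choices, so probability 1/5; weight (1/6)·(1/5) = 1/30.
If it is in box 6 (prior 1/6): the host has no choice, probability 1; weight (1/6)·1 = 1/6.
The weights sum to 1/5.
So P(the gold coin in box 6 | the host opened box 1, box 2, box 3, and box 4) = (1/6) / (1/5) = 5/6.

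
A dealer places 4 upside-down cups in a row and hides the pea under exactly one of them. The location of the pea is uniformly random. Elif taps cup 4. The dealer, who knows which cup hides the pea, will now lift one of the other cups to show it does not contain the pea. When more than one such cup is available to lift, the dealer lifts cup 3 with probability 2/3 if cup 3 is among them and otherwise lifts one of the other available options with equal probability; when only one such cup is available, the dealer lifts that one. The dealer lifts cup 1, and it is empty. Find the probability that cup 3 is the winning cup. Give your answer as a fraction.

1/2

Apply Bayes' rule, conditioning on where the pea actually is.
If it is under cup 1 (prior 1/4): the dealer opened cup 1, so this case is ruled out; weight (1/4)·0 = 0.
If it is under cup 2 (prior 1/4): cup 3 is available but not opened, probability 1/3; weight (1/4)·(1/3) = 1/12.
If it is under cup 3 (prior 1/4): cup 3 holds the prize so is unavailable; the dealer chooses uniformly among the 2 others, probability 1/2; weight (1/4)·(1/2) = 1/8.
If it is under cup 4 (prior 1/4): cup 3 is available but not opened; cup 1 gets probability (1 − 2/3)/2 = 1/6; weight (1/4)·(1/6) = 1/24.
The weights sum to 1/4.
So P(the pea under cup 3 | the dealer opened cup 1) = (1/8) / (1/4) = 1/2.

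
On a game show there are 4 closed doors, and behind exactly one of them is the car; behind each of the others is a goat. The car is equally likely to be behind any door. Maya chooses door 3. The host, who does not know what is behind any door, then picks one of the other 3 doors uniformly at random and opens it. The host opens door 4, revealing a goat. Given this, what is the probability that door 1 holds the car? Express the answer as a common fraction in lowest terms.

1/3

Condition on the true location of the car.
If it is behind any of doors 1, 2, and 3 (prior 1/4 each): the host picks door 4 with probability 1/3 regardless, and it is not the prize; weight (1/4)·(1/3) = 1/12 each.
If it is behind door 4 (prior 1/4): the host opened door 4, so this case is ruled out; weight (1/4)·0 = 0.
The weights sum to 1/4.
So P(the car behind door 1 | the host opened door 4) = (1/12) / (1/4) = 1/3.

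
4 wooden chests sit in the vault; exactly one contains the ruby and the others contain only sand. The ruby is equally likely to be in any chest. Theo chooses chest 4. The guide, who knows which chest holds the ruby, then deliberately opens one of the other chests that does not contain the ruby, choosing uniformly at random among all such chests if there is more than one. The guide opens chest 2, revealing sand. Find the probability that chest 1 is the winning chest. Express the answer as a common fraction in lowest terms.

Consider each possible location of the ruby in turn.
If it is in either of chests 1 and 3 (prior 1/4 each): the guide has 2 equally likely choices, so probability 1/2; weight (1/4)·(1/2) = 1/8 each.
If it is in chest 2 (prior 1/4): the guide opened chest 2, so this case is ruled out; weight (1/4)·0 = 0.
If it is in chest 4 (prior 1/4): the guide has 3 equally likely choices, so probability 1/3; weight (1/4)·(1/3) = 1/12.
The weights sum to 1/3.
So P(the ruby in chest 1 | the guide opened chest 2) = (1/8) / (1/3) = 3/8.

3/8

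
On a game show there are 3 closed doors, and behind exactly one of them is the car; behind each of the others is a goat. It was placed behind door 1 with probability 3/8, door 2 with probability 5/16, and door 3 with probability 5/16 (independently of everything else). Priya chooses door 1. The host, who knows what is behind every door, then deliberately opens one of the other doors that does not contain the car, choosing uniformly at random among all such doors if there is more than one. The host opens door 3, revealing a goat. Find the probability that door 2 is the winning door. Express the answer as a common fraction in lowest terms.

5/8

Consider each possible location of the car in turn.
If it is behind door 1 (prior 3/8): the host has 2 equally likely choices, so probability 1/2; weight (3/8)·(1/2) = 3/16.
If it is behind door 2 (prior 5/16): the host has no choice, probability 1; weight (5/16)·1 = 5/16.
If it is behind door 3 (prior 5/16): the host opened door 3, so this case is ruled out; weight (5/16)·0 = 0.
The weights sum to 1/2.
So P(the car behind door 2 | the host opened door 3) = (5/16) / (1/2) = 5/8.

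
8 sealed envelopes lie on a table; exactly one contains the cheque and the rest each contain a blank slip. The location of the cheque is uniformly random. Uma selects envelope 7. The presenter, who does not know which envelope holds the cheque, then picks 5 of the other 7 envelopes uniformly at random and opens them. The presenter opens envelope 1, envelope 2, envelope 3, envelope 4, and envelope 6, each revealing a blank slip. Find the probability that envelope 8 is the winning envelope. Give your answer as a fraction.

Condition on the true location of the cheque.
If it is in any of envelopes 1, 2, 3, 4, and 6 (prior 1/8 each): that envelope was opened and seen not to hold the prize — ruled out; weight (1/8)·0 = 0 each.
If it is in any of envelopes 5, 7, and 8 (prior 1/8 each): the presenter picks exactly this set with probability 1/21 regardless, and none is the prize; weight (1/8)·(1/21) = 1/168 each.
The weights sum to 1/56.
So P(the cheque in envelope 8 | the presenter opened envelope 1, envelope 2, envelope 3, envelope 4, and envelope 6) = (1/168) / (1/56) = 1/3.

1/3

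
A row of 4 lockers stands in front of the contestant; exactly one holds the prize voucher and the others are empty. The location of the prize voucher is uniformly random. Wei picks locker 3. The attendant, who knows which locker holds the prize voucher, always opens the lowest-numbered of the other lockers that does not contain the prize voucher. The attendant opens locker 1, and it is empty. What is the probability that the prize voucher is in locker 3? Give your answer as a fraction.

Apply Bayes' rule, conditioning on where the prize voucher actually is.
If it is in locker 1 (prior 1/4): the attendant opened locker 1, so this case is ruled out; weight (1/4)·0 = 0.
If it is in any of lockers 2, 3, and 4 (prior 1/4 each): locker 1 is the lowest-numbered option available, probability 1; weight (1/4)·1 = 1/4 each.
The weights sum to 3/4.
So P(the prize voucher in locker 3 | the attendant opened locker 1) = (1/4) / (3/4) = 1/3.

1/3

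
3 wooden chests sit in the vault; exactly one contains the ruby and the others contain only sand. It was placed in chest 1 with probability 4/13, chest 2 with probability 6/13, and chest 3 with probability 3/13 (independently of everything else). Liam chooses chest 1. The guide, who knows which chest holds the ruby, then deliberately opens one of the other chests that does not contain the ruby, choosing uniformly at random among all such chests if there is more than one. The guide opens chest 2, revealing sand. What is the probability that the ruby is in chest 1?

Consider each possible location of the ruby in turn.
If it is in chest 1 (prior 4/13): the guide has 2 equally likely choices, so probability 1/2; weight (4/13)·(1/2) = 2/13.
If it is in chest 2 (prior 6/13): the guide opened chest 2, so this case is ruled out; weight (6/13)·0 = 0.
If it is in chest 3 (prior 3/13): the guide has no choice, probability 1; weight (3/13)·1 = 3/13.
The weights sum to 5/13.
So P(the ruby in chest 1 | the guide opened chest 2) = (2/13) / (5/13) = 2/5.

2/5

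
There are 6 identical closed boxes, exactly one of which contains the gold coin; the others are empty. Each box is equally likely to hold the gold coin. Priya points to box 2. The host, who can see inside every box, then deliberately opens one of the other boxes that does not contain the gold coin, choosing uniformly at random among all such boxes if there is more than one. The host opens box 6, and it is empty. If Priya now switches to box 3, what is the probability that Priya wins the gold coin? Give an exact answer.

5/24

Apply Bayes' rule, conditioning on where the gold coin actually is.
If it is in any of boxes 1, 3, 4, and 5 (prior 1/6 each): the host has 4 equally likely choices, so probability 1/4; weight (1/6)·(1/4) = 1/24 each.
If it is in box 2 (prior 1/6): the host has 5 equally likely choices, so probability 1/5; weight (1/6)·(1/5) = 1/30.
If it is in box 6 (prior 1/6): the host opened box 6, so this case is ruled out; weight (1/6)·0 = 0.
The weights sum to 1/5.
So P(the gold coin in box 3 | the host opened box 6) = (1/24) / (1/5) = 5/24.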